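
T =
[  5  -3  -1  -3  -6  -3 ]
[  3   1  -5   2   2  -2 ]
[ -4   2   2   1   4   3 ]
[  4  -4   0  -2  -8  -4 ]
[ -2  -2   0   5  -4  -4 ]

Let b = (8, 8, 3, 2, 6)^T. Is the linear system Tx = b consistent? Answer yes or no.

Row reduce the augmented matrix [T | b].
R2 ← R2 − (3/5)·R1: [0, 14/5, -22/5, 19/5, 28/5, -1/5, 16/5]
R3 ← R3 + (4/5)·R1: [0, -2/5, 6/5, -7/5, -4/5, 3/5, 47/5]
R4 ← R4 − (4/5)·R1: [0, -8/5, 4/5, 2/5, -16/5, -8/5, -22/5]
R5 ← R5 + (2/5)·R1: [0, -16/5, -2/5, 19/5, -32/5, -26/5, 46/5]
R3 ← R3 + (1/7)·R2: [0, 0, 4/7, -6/7, 0, 4/7, 69/7]
R4 ← R4 + (4/7)·R2: [0, 0, -12/7, 18/7, 0, -12/7, -18/7]
R5 ← R5 + (8/7)·R2: [0, 0, -38/7, 57/7, 0, -38/7, 90/7]
R4 ← R4 + (3)·R3: [0, 0, 0, 0, 0, 0, 27]
R5 ← R5 + (19/2)·R3: [0, 0, 0, 0, 0, 0, 213/2]
R5 ← R5 − (71/18)·R4: [0, 0, 0, 0, 0, 0, 0]
The echelon form has 4 nonzero rows; the last pivot sits in the augmented column, so rank(T) = 3 but rank([T|b]) = 4.
Since the ranks differ, the system is inconsistent.

no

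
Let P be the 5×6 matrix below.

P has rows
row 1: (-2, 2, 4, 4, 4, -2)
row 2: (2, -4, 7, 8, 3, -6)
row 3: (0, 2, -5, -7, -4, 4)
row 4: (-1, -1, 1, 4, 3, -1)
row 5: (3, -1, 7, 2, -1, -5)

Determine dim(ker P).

Row reduce to echelon form.
R2 ← R2 + R1: [0, -2, 11, 12, 7, -8]
R4 ← R4 − (1/2)·R1: [0, -2, -1, 2, 1, 0]
R5 ← R5 + (3/2)·R1: [0, 2, 13, 8, 5, -8]
R3 ← R3 + R2: [0, 0, 6, 5, 3, -4]
R4 ← R4 − R2: [0, 0, -12, -10, -6, 8]
R5 ← R5 + R2: [0, 0, 24, 20, 12, -16]
R4 ← R4 + (2)·R3: [0, 0, 0, 0, 0, 0]
R5 ← R5 − (4)·R3: [0, 0, 0, 0, 0, 0]
3 nonzero rows, so rank(P) = 3.
P has 6 columns; by rank–nullity, nullity = 6 − 3 = 3.

3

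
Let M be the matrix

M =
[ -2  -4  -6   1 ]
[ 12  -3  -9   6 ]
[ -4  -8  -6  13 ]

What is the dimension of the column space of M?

3

Row reduce to echelon form.
R2 ← R2 + (6)·R1: [0, -27, -45, 12]
R3 ← R3 − (2)·R1: [0, 0, 6, 11]
Echelon form has 3 nonzero rows, so rank(M) = 3.
The column space has dimension equal to the rank: 3.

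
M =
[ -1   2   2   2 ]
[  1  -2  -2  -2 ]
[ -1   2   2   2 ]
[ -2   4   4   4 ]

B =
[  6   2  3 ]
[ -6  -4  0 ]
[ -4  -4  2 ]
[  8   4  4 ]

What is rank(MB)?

First compute MB:
[[-10, -10,   9],
 [ 10,  10,  -9],
 [-10, -10,   9],
 [-20, -20,  18]]
Now row reduce the product.
R2 ← R2 + R1: [0, 0, 0]
R3 ← R3 − R1: [0, 0, 0]
R4 ← R4 − (2)·R1: [0, 0, 0]
1 nonzero row, so rank(MB) = 1.

1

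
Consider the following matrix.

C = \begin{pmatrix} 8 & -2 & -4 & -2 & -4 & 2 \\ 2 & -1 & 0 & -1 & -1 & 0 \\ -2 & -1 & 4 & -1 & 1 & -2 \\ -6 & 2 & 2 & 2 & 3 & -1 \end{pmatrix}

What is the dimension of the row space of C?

2

Row reduce to echelon form.
R2 ← R2 − (1/4)·R1: [0, -1/2, 1, -1/2, 0, -1/2]
R3 ← R3 + (1/4)·R1: [0, -3/2, 3, -3/2, 0, -3/2]
R4 ← R4 + (3/4)·R1: [0, 1/2, -1, 1/2, 0, 1/2]
R3 ← R3 − (3)·R2: [0, 0, 0, 0, 0, 0]
R4 ← R4 + R2: [0, 0, 0, 0, 0, 0]
Echelon form has 2 nonzero rows, so rank(C) = 2.
The row space has dimension equal to the rank: 2.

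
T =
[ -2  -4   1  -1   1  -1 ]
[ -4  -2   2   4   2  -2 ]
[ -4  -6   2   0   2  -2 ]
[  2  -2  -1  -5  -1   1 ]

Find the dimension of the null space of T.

Row reduce to echelon form.
R2 ← R2 − (2)·R1: [0, 6, 0, 6, 0, 0]
R3 ← R3 − (2)·R1: [0, 2, 0, 2, 0, 0]
R4 ← R4 + R1: [0, -6, 0, -6, 0, 0]
R3 ← R3 − (1/3)·R2: [0, 0, 0, 0, 0, 0]
R4 ← R4 + R2: [0, 0, 0, 0, 0, 0]
2 nonzero rows, so rank(T) = 2.
T has 6 columns; by rank–nullity, nullity = 6 − 2 = 4.

4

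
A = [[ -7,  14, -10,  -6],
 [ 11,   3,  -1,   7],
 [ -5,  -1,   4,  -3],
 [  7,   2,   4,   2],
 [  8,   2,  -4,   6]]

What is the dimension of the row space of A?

4

Row reduce to echelon form.
R2 ← R2 + (11/7)·R1: [0, 25, -117/7, -17/7]
R3 ← R3 − (5/7)·R1: [0, -11, 78/7, 9/7]
R4 ← R4 + R1: [0, 16, -6, -4]
R5 ← R5 + (8/7)·R1: [0, 18, -108/7, -6/7]
R3 ← R3 + (11/25)·R2: [0, 0, 663/175, 38/175]
R4 ← R4 − (16/25)·R2: [0, 0, 822/175, -428/175]
R5 ← R5 − (18/25)·R2: [0, 0, -594/175, 156/175]
R4 ← R4 − (274/221)·R3: [0, 0, 0, -600/221]
R5 ← R5 + (198/221)·R3: [0, 0, 0, 240/221]
R5 ← R5 + (2/5)·R4: [0, 0, 0, 0]
Echelon form has 4 nonzero rows, so rank(A) = 4.
The row space has dimension equal to the rank: 4.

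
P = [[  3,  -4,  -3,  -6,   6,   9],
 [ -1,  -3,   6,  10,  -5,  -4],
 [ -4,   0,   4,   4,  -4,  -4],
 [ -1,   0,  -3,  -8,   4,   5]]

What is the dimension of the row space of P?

Row reduce to echelon form.
R2 ← R2 + (1/3)·R1: [0, -13/3, 5, 8, -3, -1]
R3 ← R3 + (4/3)·R1: [0, -16/3, 0, -4, 4, 8]
R4 ← R4 + (1/3)·R1: [0, -4/3, -4, -10, 6, 8]
R3 ← R3 − (16/13)·R2: [0, 0, -80/13, -180/13, 100/13, 120/13]
R4 ← R4 − (4/13)·R2: [0, 0, -72/13, -162/13, 90/13, 108/13]
R4 ← R4 − (9/10)·R3: [0, 0, 0, 0, 0, 0]
Echelon form has 3 nonzero rows, so rank(P) = 3.
The row space has dimension equal to the rank: 3.

3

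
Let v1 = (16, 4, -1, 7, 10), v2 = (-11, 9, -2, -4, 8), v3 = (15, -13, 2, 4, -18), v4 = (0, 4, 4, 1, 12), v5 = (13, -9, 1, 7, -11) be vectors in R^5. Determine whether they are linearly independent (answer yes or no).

Form the matrix with these vectors as rows and row reduce.
R2 ← R2 + (11/16)·R1: [0, 47/4, -43/16, 13/16, 119/8]
R3 ← R3 − (15/16)·R1: [0, -67/4, 47/16, -41/16, -219/8]
R5 ← R5 − (13/16)·R1: [0, -49/4, 29/16, 21/16, -153/8]
R3 ← R3 + (67/47)·R2: [0, 0, -42/47, -66/47, -290/47]
R4 ← R4 − (16/47)·R2: [0, 0, 231/47, 34/47, 326/47]
R5 ← R5 + (49/47)·R2: [0, 0, -93/94, 203/94, -170/47]
R4 ← R4 + (11/2)·R3: [0, 0, 0, -7, -27]
R5 ← R5 − (31/28)·R3: [0, 0, 0, 26/7, 45/14]
R5 ← R5 + (26/49)·R4: [0, 0, 0, 0, -1089/98]
5 nonzero rows, so the 5 vectors span a space of dimension 5.
Since 5 = 5, the vectors are linearly independent.

yes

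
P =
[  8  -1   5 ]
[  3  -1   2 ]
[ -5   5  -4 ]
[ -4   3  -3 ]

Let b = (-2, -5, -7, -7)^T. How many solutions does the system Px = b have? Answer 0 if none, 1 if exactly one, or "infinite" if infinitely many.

0

Row reduce the augmented matrix [P | b].
R2 ← R2 − (3/8)·R1: [0, -5/8, 1/8, -17/4]
R3 ← R3 + (5/8)·R1: [0, 35/8, -7/8, -33/4]
R4 ← R4 + (1/2)·R1: [0, 5/2, -1/2, -8]
R3 ← R3 + (7)·R2: [0, 0, 0, -38]
R4 ← R4 + (4)·R2: [0, 0, 0, -25]
R4 ← R4 − (25/38)·R3: [0, 0, 0, 0]
The echelon form has 3 nonzero rows; the last pivot sits in the augmented column, so rank(P) = 2 but rank([P|b]) = 3.
Since the ranks differ, the system is inconsistent.
It has no solutions.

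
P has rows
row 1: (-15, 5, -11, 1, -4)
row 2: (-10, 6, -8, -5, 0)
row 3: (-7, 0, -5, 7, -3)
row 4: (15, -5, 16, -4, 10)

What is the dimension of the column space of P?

4

Row reduce to echelon form.
R2 ← R2 − (2/3)·R1: [0, 8/3, -2/3, -17/3, 8/3]
R3 ← R3 − (7/15)·R1: [0, -7/3, 2/15, 98/15, -17/15]
R4 ← R4 + R1: [0, 0, 5, -3, 6]
R3 ← R3 + (7/8)·R2: [0, 0, -9/20, 63/40, 6/5]
R4 ← R4 + (100/9)·R3: [0, 0, 0, 29/2, 58/3]
Echelon form has 4 nonzero rows, so rank(P) = 4.
The column space has dimension equal to the rank: 4.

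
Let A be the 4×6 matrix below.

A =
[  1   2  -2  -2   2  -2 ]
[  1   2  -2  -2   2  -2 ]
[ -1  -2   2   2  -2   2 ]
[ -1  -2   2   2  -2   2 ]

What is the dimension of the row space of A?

Row reduce to echelon form.
R2 ← R2 − R1: [0, 0, 0, 0, 0, 0]
R3 ← R3 + R1: [0, 0, 0, 0, 0, 0]
R4 ← R4 + R1: [0, 0, 0, 0, 0, 0]
Echelon form has 1 nonzero row, so rank(A) = 1.
The row space has dimension equal to the rank: 1.

1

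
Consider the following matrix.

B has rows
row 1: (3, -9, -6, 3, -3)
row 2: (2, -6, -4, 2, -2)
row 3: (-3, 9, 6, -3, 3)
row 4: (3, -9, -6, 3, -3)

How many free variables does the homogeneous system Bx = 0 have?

4

Row reduce to echelon form.
R2 ← R2 − (2/3)·R1: [0, 0, 0, 0, 0]
R3 ← R3 + R1: [0, 0, 0, 0, 0]
R4 ← R4 − R1: [0, 0, 0, 0, 0]
1 nonzero row, so rank(B) = 1.
B has 5 columns; by rank–nullity, nullity = 5 − 1 = 4.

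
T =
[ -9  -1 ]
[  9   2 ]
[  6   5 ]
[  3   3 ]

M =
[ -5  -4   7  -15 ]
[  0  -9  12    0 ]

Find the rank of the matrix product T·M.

2

First compute TM:
[[ 45,  45, -75, 135],
 [-45, -54,  87, -135],
 [-30, -69, 102, -90],
 [-15, -39,  57, -45]]
Now row reduce the product.
R2 ← R2 + R1: [0, -9, 12, 0]
R3 ← R3 + (2/3)·R1: [0, -39, 52, 0]
R4 ← R4 + (1/3)·R1: [0, -24, 32, 0]
R3 ← R3 − (13/3)·R2: [0, 0, 0, 0]
R4 ← R4 − (8/3)·R2: [0, 0, 0, 0]
2 nonzero rows, so rank(TM) = 2.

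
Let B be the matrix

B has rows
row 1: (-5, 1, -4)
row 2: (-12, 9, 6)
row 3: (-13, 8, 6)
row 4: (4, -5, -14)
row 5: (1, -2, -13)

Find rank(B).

Row reduce to echelon form.
R2 ← R2 − (12/5)·R1: [0, 33/5, 78/5]
R3 ← R3 − (13/5)·R1: [0, 27/5, 82/5]
R4 ← R4 + (4/5)·R1: [0, -21/5, -86/5]
R5 ← R5 + (1/5)·R1: [0, -9/5, -69/5]
R3 ← R3 − (9/11)·R2: [0, 0, 40/11]
R4 ← R4 + (7/11)·R2: [0, 0, -80/11]
R5 ← R5 + (3/11)·R2: [0, 0, -105/11]
R4 ← R4 + (2)·R3: [0, 0, 0]
R5 ← R5 + (21/8)·R3: [0, 0, 0]
Echelon form has 3 nonzero rows, so rank(B) = 3.

3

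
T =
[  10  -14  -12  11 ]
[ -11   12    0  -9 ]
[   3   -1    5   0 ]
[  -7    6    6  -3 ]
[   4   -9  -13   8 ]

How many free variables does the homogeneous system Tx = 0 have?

1

Row reduce to echelon form.
R2 ← R2 + (11/10)·R1: [0, -17/5, -66/5, 31/10]
R3 ← R3 − (3/10)·R1: [0, 16/5, 43/5, -33/10]
R4 ← R4 + (7/10)·R1: [0, -19/5, -12/5, 47/10]
R5 ← R5 − (2/5)·R1: [0, -17/5, -41/5, 18/5]
R3 ← R3 + (16/17)·R2: [0, 0, -65/17, -13/34]
R4 ← R4 − (19/17)·R2: [0, 0, 210/17, 21/17]
R5 ← R5 − R2: [0, 0, 5, 1/2]
R4 ← R4 + (42/13)·R3: [0, 0, 0, 0]
R5 ← R5 + (17/13)·R3: [0, 0, 0, 0]
3 nonzero rows, so rank(T) = 3.
T has 4 columns; by rank–nullity, nullity = 4 − 3 = 1.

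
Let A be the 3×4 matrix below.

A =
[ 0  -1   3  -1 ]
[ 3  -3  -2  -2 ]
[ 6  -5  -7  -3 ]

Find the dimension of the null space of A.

2

Row reduce to echelon form.
Swap R1 ↔ R2
R3 ← R3 − (2)·R1: [0, 1, -3, 1]
R3 ← R3 + R2: [0, 0, 0, 0]
2 nonzero rows, so rank(A) = 2.
A has 4 columns; by rank–nullity, nullity = 4 − 2 = 2.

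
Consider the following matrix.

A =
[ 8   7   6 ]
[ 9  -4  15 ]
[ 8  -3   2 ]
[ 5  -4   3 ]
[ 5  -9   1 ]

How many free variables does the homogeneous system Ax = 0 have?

Row reduce to echelon form.
R2 ← R2 − (9/8)·R1: [0, -95/8, 33/4]
R3 ← R3 − R1: [0, -10, -4]
R4 ← R4 − (5/8)·R1: [0, -67/8, -3/4]
R5 ← R5 − (5/8)·R1: [0, -107/8, -11/4]
R3 ← R3 − (16/19)·R2: [0, 0, -208/19]
R4 ← R4 − (67/95)·R2: [0, 0, -624/95]
R5 ← R5 − (107/95)·R2: [0, 0, -1144/95]
R4 ← R4 − (3/5)·R3: [0, 0, 0]
R5 ← R5 − (11/10)·R3: [0, 0, 0]
3 nonzero rows, so rank(A) = 3.
A has 3 columns; by rank–nullity, nullity = 3 − 3 = 0.

0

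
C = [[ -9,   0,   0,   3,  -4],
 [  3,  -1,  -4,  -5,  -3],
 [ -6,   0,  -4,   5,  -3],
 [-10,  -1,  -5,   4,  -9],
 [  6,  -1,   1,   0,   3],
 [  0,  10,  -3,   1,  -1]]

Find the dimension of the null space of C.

Row reduce to echelon form.
R2 ← R2 + (1/3)·R1: [0, -1, -4, -4, -13/3]
R3 ← R3 − (2/3)·R1: [0, 0, -4, 3, -1/3]
R4 ← R4 − (10/9)·R1: [0, -1, -5, 2/3, -41/9]
R5 ← R5 + (2/3)·R1: [0, -1, 1, 2, 1/3]
R4 ← R4 − R2: [0, 0, -1, 14/3, -2/9]
R5 ← R5 − R2: [0, 0, 5, 6, 14/3]
R6 ← R6 + (10)·R2: [0, 0, -43, -39, -133/3]
R4 ← R4 − (1/4)·R3: [0, 0, 0, 47/12, -5/36]
R5 ← R5 + (5/4)·R3: [0, 0, 0, 39/4, 17/4]
R6 ← R6 − (43/4)·R3: [0, 0, 0, -285/4, -163/4]
R5 ← R5 − (117/47)·R4: [0, 0, 0, 0, 216/47]
R6 ← R6 + (855/47)·R4: [0, 0, 0, 0, -2034/47]
R6 ← R6 + (113/12)·R5: [0, 0, 0, 0, 0]
5 nonzero rows, so rank(C) = 5.
C has 5 columns; by rank–nullity, nullity = 5 − 5 = 0.

0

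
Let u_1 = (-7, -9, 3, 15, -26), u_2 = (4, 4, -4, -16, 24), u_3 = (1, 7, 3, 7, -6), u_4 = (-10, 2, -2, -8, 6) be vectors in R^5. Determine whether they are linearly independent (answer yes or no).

no

Form the matrix with these vectors as rows and row reduce.
R2 ← R2 + (4/7)·R1: [0, -8/7, -16/7, -52/7, 64/7]
R3 ← R3 + (1/7)·R1: [0, 40/7, 24/7, 64/7, -68/7]
R4 ← R4 − (10/7)·R1: [0, 104/7, -44/7, -206/7, 302/7]
R3 ← R3 + (5)·R2: [0, 0, -8, -28, 36]
R4 ← R4 + (13)·R2: [0, 0, -36, -126, 162]
R4 ← R4 − (9/2)·R3: [0, 0, 0, 0, 0]
3 nonzero rows, so the 4 vectors span a space of dimension 3.
Since 3 < 4, the vectors are linearly dependent.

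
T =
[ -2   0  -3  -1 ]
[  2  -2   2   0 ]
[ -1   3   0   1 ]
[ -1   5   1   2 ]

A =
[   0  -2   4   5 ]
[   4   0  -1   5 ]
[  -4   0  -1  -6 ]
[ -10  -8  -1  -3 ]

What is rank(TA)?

2

First compute TA:
[[ 22,  12,  -4,  11],
 [-16,  -4,   8, -12],
 [  2,  -6,  -8,   7],
 [ -4, -14, -12,   8]]
Now row reduce the product.
R2 ← R2 + (8/11)·R1: [0, 52/11, 56/11, -4]
R3 ← R3 − (1/11)·R1: [0, -78/11, -84/11, 6]
R4 ← R4 + (2/11)·R1: [0, -130/11, -140/11, 10]
R3 ← R3 + (3/2)·R2: [0, 0, 0, 0]
R4 ← R4 + (5/2)·R2: [0, 0, 0, 0]
2 nonzero rows, so rank(TA) = 2.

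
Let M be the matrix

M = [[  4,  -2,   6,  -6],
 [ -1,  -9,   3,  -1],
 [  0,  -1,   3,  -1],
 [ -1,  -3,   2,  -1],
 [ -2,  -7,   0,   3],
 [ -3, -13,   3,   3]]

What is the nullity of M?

0

Row reduce to echelon form.
R2 ← R2 + (1/4)·R1: [0, -19/2, 9/2, -5/2]
R4 ← R4 + (1/4)·R1: [0, -7/2, 7/2, -5/2]
R5 ← R5 + (1/2)·R1: [0, -8, 3, 0]
R6 ← R6 + (3/4)·R1: [0, -29/2, 15/2, -3/2]
R3 ← R3 − (2/19)·R2: [0, 0, 48/19, -14/19]
R4 ← R4 − (7/19)·R2: [0, 0, 35/19, -30/19]
R5 ← R5 − (16/19)·R2: [0, 0, -15/19, 40/19]
R6 ← R6 − (29/19)·R2: [0, 0, 12/19, 44/19]
R4 ← R4 − (35/48)·R3: [0, 0, 0, -25/24]
R5 ← R5 + (5/16)·R3: [0, 0, 0, 15/8]
R6 ← R6 − (1/4)·R3: [0, 0, 0, 5/2]
R5 ← R5 + (9/5)·R4: [0, 0, 0, 0]
R6 ← R6 + (12/5)·R4: [0, 0, 0, 0]
4 nonzero rows, so rank(M) = 4.
M has 4 columns; by rank–nullity, nullity = 4 − 4 = 0.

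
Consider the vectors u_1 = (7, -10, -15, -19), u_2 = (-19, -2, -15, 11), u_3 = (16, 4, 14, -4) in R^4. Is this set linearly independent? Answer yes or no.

Form the matrix with these vectors as rows and row reduce.
R2 ← R2 + (19/7)·R1: [0, -204/7, -390/7, -284/7]
R3 ← R3 − (16/7)·R1: [0, 188/7, 338/7, 276/7]
R3 ← R3 + (47/51)·R2: [0, 0, -52/17, 104/51]
3 nonzero rows, so the 3 vectors span a space of dimension 3.
Since 3 = 3, the vectors are linearly independent.

yes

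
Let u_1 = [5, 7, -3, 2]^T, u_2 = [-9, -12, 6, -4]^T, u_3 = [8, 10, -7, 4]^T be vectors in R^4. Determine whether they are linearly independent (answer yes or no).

Form the matrix with these vectors as rows and row reduce.
R2 ← R2 + (9/5)·R1: [0, 3/5, 3/5, -2/5]
R3 ← R3 − (8/5)·R1: [0, -6/5, -11/5, 4/5]
R3 ← R3 + (2)·R2: [0, 0, -1, 0]
3 nonzero rows, so the 3 vectors span a space of dimension 3.
Since 3 = 3, the vectors are linearly independent.

yes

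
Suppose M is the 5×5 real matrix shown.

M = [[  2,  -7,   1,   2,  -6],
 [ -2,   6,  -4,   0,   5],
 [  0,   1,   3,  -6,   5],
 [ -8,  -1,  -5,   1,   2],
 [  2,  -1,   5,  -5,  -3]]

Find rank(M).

5

Row reduce to echelon form.
R2 ← R2 + R1: [0, -1, -3, 2, -1]
R4 ← R4 + (4)·R1: [0, -29, -1, 9, -22]
R5 ← R5 − R1: [0, 6, 4, -7, 3]
R3 ← R3 + R2: [0, 0, 0, -4, 4]
R4 ← R4 − (29)·R2: [0, 0, 86, -49, 7]
R5 ← R5 + (6)·R2: [0, 0, -14, 5, -3]
Swap R3 ↔ R4
R5 ← R5 + (7/43)·R3: [0, 0, 0, -128/43, -80/43]
R5 ← R5 − (32/43)·R4: [0, 0, 0, 0, -208/43]
Echelon form has 5 nonzero rows, so rank(M) = 5.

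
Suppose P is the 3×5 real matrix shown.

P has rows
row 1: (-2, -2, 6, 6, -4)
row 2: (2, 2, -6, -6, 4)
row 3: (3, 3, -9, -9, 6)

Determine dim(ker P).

4

Row reduce to echelon form.
R2 ← R2 + R1: [0, 0, 0, 0, 0]
R3 ← R3 + (3/2)·R1: [0, 0, 0, 0, 0]
1 nonzero row, so rank(P) = 1.
P has 5 columns; by rank–nullity, nullity = 5 − 1 = 4.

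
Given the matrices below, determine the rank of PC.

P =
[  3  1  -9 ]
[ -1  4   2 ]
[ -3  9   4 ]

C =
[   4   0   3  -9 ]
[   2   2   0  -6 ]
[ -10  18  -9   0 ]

3

First compute PC:
[[104, -160,  90, -33],
 [-16,  44, -21, -15],
 [-34,  90, -45, -27]]
Now row reduce the product.
R2 ← R2 + (2/13)·R1: [0, 252/13, -93/13, -261/13]
R3 ← R3 + (17/52)·R1: [0, 490/13, -405/26, -1965/52]
R3 ← R3 − (35/18)·R2: [0, 0, -5/3, 5/4]
3 nonzero rows, so rank(PC) = 3.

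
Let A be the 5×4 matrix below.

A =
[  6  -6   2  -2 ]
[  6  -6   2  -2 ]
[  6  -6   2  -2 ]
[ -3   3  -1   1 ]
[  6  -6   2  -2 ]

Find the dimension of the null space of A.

3

Row reduce to echelon form.
R2 ← R2 − R1: [0, 0, 0, 0]
R3 ← R3 − R1: [0, 0, 0, 0]
R4 ← R4 + (1/2)·R1: [0, 0, 0, 0]
R5 ← R5 − R1: [0, 0, 0, 0]
1 nonzero row, so rank(A) = 1.
A has 4 columns; by rank–nullity, nullity = 4 − 1 = 3.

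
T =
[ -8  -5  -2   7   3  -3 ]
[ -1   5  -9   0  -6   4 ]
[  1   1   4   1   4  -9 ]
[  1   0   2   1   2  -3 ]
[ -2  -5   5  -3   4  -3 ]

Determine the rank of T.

5

Row reduce to echelon form.
R2 ← R2 − (1/8)·R1: [0, 45/8, -35/4, -7/8, -51/8, 35/8]
R3 ← R3 + (1/8)·R1: [0, 3/8, 15/4, 15/8, 35/8, -75/8]
R4 ← R4 + (1/8)·R1: [0, -5/8, 7/4, 15/8, 19/8, -27/8]
R5 ← R5 − (1/4)·R1: [0, -15/4, 11/2, -19/4, 13/4, -9/4]
R3 ← R3 − (1/15)·R2: [0, 0, 13/3, 29/15, 24/5, -29/3]
R4 ← R4 + (1/9)·R2: [0, 0, 7/9, 16/9, 5/3, -26/9]
R5 ← R5 + (2/3)·R2: [0, 0, -1/3, -16/3, -1, 2/3]
R4 ← R4 − (7/39)·R3: [0, 0, 0, 93/65, 157/195, -15/13]
R5 ← R5 + (1/13)·R3: [0, 0, 0, -337/65, -41/65, -1/13]
R5 ← R5 + (337/93)·R4: [0, 0, 0, 0, 638/279, -132/31]
Echelon form has 5 nonzero rows, so rank(T) = 5.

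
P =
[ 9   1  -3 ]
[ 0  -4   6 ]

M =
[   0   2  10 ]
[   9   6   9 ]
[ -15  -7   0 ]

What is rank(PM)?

First compute PM:
[[ 54,  45,  99],
 [-126, -66, -36]]
Now row reduce the product.
R2 ← R2 + (7/3)·R1: [0, 39, 195]
2 nonzero rows, so rank(PM) = 2.

2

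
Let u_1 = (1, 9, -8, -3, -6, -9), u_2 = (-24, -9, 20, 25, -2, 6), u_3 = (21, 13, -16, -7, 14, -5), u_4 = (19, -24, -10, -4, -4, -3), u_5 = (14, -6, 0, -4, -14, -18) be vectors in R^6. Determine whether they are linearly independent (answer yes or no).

yes

Form the matrix with these vectors as rows and row reduce.
R2 ← R2 + (24)·R1: [0, 207, -172, -47, -146, -210]
R3 ← R3 − (21)·R1: [0, -176, 152, 56, 140, 184]
R4 ← R4 − (19)·R1: [0, -195, 142, 53, 110, 168]
R5 ← R5 − (14)·R1: [0, -132, 112, 38, 70, 108]
R3 ← R3 + (176/207)·R2: [0, 0, 1192/207, 3320/207, 3284/207, 376/69]
R4 ← R4 + (65/69)·R2: [0, 0, -1382/69, 602/69, -1900/69, -686/23]
R5 ← R5 + (44/69)·R2: [0, 0, 160/69, 554/69, -1594/69, -596/23]
R4 ← R4 + (2073/596)·R3: [0, 0, 0, 9612/149, 4119/149, -1620/149]
R5 ← R5 − (60/149)·R3: [0, 0, 0, 234/149, -4394/149, -4188/149]
R5 ← R5 − (13/534)·R4: [0, 0, 0, 0, -5369/178, -2478/89]
5 nonzero rows, so the 5 vectors span a space of dimension 5.
Since 5 = 5, the vectors are linearly independent.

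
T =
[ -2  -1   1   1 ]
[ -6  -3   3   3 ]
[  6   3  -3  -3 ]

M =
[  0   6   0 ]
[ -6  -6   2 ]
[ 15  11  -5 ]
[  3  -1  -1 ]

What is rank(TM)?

1

First compute TM:
[[ 24,   4,  -8],
 [ 72,  12, -24],
 [-72, -12,  24]]
Now row reduce the product.
R2 ← R2 − (3)·R1: [0, 0, 0]
R3 ← R3 + (3)·R1: [0, 0, 0]
1 nonzero row, so rank(TM) = 1.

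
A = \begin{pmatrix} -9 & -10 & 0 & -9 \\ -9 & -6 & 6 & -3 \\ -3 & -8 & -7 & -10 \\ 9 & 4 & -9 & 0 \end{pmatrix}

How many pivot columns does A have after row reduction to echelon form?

2

Row reduce to echelon form.
R2 ← R2 − R1: [0, 4, 6, 6]
R3 ← R3 − (1/3)·R1: [0, -14/3, -7, -7]
R4 ← R4 + R1: [0, -6, -9, -9]
R3 ← R3 + (7/6)·R2: [0, 0, 0, 0]
R4 ← R4 + (3/2)·R2: [0, 0, 0, 0]
Echelon form has 2 nonzero rows, so rank(A) = 2.
Each nonzero row contributes one pivot column: 2 pivot columns.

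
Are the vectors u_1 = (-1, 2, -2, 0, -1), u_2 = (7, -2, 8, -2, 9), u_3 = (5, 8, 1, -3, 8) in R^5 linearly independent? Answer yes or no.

Form the matrix with these vectors as rows and row reduce.
R2 ← R2 + (7)·R1: [0, 12, -6, -2, 2]
R3 ← R3 + (5)·R1: [0, 18, -9, -3, 3]
R3 ← R3 − (3/2)·R2: [0, 0, 0, 0, 0]
2 nonzero rows, so the 3 vectors span a space of dimension 2.
Since 2 < 3, the vectors are linearly dependent.

no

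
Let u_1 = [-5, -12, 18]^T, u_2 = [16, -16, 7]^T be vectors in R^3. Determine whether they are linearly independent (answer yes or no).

yes

Form the matrix with these vectors as rows and row reduce.
R2 ← R2 + (16/5)·R1: [0, -272/5, 323/5]
2 nonzero rows, so the 2 vectors span a space of dimension 2.
Since 2 = 2, the vectors are linearly independent.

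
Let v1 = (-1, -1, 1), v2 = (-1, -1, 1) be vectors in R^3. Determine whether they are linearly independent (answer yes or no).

no

Form the matrix with these vectors as rows and row reduce.
R2 ← R2 − R1: [0, 0, 0]
1 nonzero row, so the 2 vectors span a space of dimension 1.
Since 1 < 2, the vectors are linearly dependent.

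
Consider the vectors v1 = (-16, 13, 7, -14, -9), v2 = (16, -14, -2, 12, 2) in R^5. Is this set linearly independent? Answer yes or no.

yes

Form the matrix with these vectors as rows and row reduce.
R2 ← R2 + R1: [0, -1, 5, -2, -7]
2 nonzero rows, so the 2 vectors span a space of dimension 2.
Since 2 = 2, the vectors are linearly independent.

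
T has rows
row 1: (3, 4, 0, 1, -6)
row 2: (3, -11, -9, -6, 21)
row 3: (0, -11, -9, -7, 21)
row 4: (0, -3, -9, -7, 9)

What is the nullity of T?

Row reduce to echelon form.
R2 ← R2 − R1: [0, -15, -9, -7, 27]
R3 ← R3 − (11/15)·R2: [0, 0, -12/5, -28/15, 6/5]
R4 ← R4 − (1/5)·R2: [0, 0, -36/5, -28/5, 18/5]
R4 ← R4 − (3)·R3: [0, 0, 0, 0, 0]
3 nonzero rows, so rank(T) = 3.
T has 5 columns; by rank–nullity, nullity = 5 − 3 = 2.

2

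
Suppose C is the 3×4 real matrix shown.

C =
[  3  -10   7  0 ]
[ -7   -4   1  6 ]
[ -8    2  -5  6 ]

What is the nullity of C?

1

Row reduce to echelon form.
R2 ← R2 + (7/3)·R1: [0, -82/3, 52/3, 6]
R3 ← R3 + (8/3)·R1: [0, -74/3, 41/3, 6]
R3 ← R3 − (37/41)·R2: [0, 0, -81/41, 24/41]
3 nonzero rows, so rank(C) = 3.
C has 4 columns; by rank–nullity, nullity = 4 − 3 = 1.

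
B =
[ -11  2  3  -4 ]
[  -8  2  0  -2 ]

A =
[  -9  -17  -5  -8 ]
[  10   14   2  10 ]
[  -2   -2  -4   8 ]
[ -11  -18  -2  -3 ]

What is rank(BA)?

First compute BA:
[[157, 281,  55, 144],
 [114, 200,  48,  90]]
Now row reduce the product.
R2 ← R2 − (114/157)·R1: [0, -634/157, 1266/157, -2286/157]
2 nonzero rows, so rank(BA) = 2.

2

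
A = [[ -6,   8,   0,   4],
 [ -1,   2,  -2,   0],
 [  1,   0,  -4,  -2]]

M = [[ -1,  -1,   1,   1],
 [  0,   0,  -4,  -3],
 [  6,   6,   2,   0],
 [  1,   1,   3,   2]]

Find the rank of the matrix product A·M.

First compute AM:
[[ 10,  10, -26, -22],
 [-11, -11, -13,  -7],
 [-27, -27, -13,  -3]]
Now row reduce the product.
R2 ← R2 + (11/10)·R1: [0, 0, -208/5, -156/5]
R3 ← R3 + (27/10)·R1: [0, 0, -416/5, -312/5]
R3 ← R3 − (2)·R2: [0, 0, 0, 0]
2 nonzero rows, so rank(AM) = 2.

2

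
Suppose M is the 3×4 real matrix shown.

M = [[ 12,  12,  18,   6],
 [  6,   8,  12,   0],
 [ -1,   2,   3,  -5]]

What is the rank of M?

Row reduce to echelon form.
R2 ← R2 − (1/2)·R1: [0, 2, 3, -3]
R3 ← R3 + (1/12)·R1: [0, 3, 9/2, -9/2]
R3 ← R3 − (3/2)·R2: [0, 0, 0, 0]
Echelon form has 2 nonzero rows, so rank(M) = 2.

2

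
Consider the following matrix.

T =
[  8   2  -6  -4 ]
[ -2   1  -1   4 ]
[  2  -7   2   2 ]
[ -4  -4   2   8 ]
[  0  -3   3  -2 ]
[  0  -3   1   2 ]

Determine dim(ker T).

1

Row reduce to echelon form.
R2 ← R2 + (1/4)·R1: [0, 3/2, -5/2, 3]
R3 ← R3 − (1/4)·R1: [0, -15/2, 7/2, 3]
R4 ← R4 + (1/2)·R1: [0, -3, -1, 6]
R3 ← R3 + (5)·R2: [0, 0, -9, 18]
R4 ← R4 + (2)·R2: [0, 0, -6, 12]
R5 ← R5 + (2)·R2: [0, 0, -2, 4]
R6 ← R6 + (2)·R2: [0, 0, -4, 8]
R4 ← R4 − (2/3)·R3: [0, 0, 0, 0]
R5 ← R5 − (2/9)·R3: [0, 0, 0, 0]
R6 ← R6 − (4/9)·R3: [0, 0, 0, 0]
3 nonzero rows, so rank(T) = 3.
T has 4 columns; by rank–nullity, nullity = 4 − 3 = 1.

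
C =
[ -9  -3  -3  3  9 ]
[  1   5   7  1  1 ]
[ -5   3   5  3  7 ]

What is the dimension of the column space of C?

Row reduce to echelon form.
R2 ← R2 + (1/9)·R1: [0, 14/3, 20/3, 4/3, 2]
R3 ← R3 − (5/9)·R1: [0, 14/3, 20/3, 4/3, 2]
R3 ← R3 − R2: [0, 0, 0, 0, 0]
Echelon form has 2 nonzero rows, so rank(C) = 2.
The column space has dimension equal to the rank: 2.

2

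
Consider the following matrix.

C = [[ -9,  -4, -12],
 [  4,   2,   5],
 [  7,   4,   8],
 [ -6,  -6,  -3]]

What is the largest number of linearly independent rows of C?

2

Row reduce to echelon form.
R2 ← R2 + (4/9)·R1: [0, 2/9, -1/3]
R3 ← R3 + (7/9)·R1: [0, 8/9, -4/3]
R4 ← R4 − (2/3)·R1: [0, -10/3, 5]
R3 ← R3 − (4)·R2: [0, 0, 0]
R4 ← R4 + (15)·R2: [0, 0, 0]
Echelon form has 2 nonzero rows, so rank(C) = 2.
The rank gives the maximum number of linearly independent rows: 2.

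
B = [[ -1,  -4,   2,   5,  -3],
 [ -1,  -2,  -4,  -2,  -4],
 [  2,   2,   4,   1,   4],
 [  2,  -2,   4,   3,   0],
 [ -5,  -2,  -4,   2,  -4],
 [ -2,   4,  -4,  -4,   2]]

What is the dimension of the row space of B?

3

Row reduce to echelon form.
R2 ← R2 − R1: [0, 2, -6, -7, -1]
R3 ← R3 + (2)·R1: [0, -6, 8, 11, -2]
R4 ← R4 + (2)·R1: [0, -10, 8, 13, -6]
R5 ← R5 − (5)·R1: [0, 18, -14, -23, 11]
R6 ← R6 − (2)·R1: [0, 12, -8, -14, 8]
R3 ← R3 + (3)·R2: [0, 0, -10, -10, -5]
R4 ← R4 + (5)·R2: [0, 0, -22, -22, -11]
R5 ← R5 − (9)·R2: [0, 0, 40, 40, 20]
R6 ← R6 − (6)·R2: [0, 0, 28, 28, 14]
R4 ← R4 − (11/5)·R3: [0, 0, 0, 0, 0]
R5 ← R5 + (4)·R3: [0, 0, 0, 0, 0]
R6 ← R6 + (14/5)·R3: [0, 0, 0, 0, 0]
Echelon form has 3 nonzero rows, so rank(B) = 3.
The row space has dimension equal to the rank: 3.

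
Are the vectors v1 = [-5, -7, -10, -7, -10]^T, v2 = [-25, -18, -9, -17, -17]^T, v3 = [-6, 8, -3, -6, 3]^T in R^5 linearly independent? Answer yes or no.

yes

Form the matrix with these vectors as rows and row reduce.
R2 ← R2 − (5)·R1: [0, 17, 41, 18, 33]
R3 ← R3 − (6/5)·R1: [0, 82/5, 9, 12/5, 15]
R3 ← R3 − (82/85)·R2: [0, 0, -2597/85, -1272/85, -1431/85]
3 nonzero rows, so the 3 vectors span a space of dimension 3.
Since 3 = 3, the vectors are linearly independent.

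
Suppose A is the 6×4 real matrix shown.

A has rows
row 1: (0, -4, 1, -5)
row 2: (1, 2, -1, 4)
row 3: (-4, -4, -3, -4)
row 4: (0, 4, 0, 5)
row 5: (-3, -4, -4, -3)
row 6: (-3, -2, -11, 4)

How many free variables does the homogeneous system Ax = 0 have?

0

Row reduce to echelon form.
Swap R1 ↔ R2
R3 ← R3 + (4)·R1: [0, 4, -7, 12]
R5 ← R5 + (3)·R1: [0, 2, -7, 9]
R6 ← R6 + (3)·R1: [0, 4, -14, 16]
R3 ← R3 + R2: [0, 0, -6, 7]
R4 ← R4 + R2: [0, 0, 1, 0]
R5 ← R5 + (1/2)·R2: [0, 0, -13/2, 13/2]
R6 ← R6 + R2: [0, 0, -13, 11]
R4 ← R4 + (1/6)·R3: [0, 0, 0, 7/6]
R5 ← R5 − (13/12)·R3: [0, 0, 0, -13/12]
R6 ← R6 − (13/6)·R3: [0, 0, 0, -25/6]
R5 ← R5 + (13/14)·R4: [0, 0, 0, 0]
R6 ← R6 + (25/7)·R4: [0, 0, 0, 0]
4 nonzero rows, so rank(A) = 4.
A has 4 columns; by rank–nullity, nullity = 4 − 4 = 0.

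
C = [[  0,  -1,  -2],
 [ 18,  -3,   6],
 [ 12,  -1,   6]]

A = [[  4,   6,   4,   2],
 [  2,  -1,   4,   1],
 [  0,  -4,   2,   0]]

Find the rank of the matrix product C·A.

2

First compute CA:
[[ -2,   9,  -8,  -1],
 [ 66,  87,  72,  33],
 [ 46,  49,  56,  23]]
Now row reduce the product.
R2 ← R2 + (33)·R1: [0, 384, -192, 0]
R3 ← R3 + (23)·R1: [0, 256, -128, 0]
R3 ← R3 − (2/3)·R2: [0, 0, 0, 0]
2 nonzero rows, so rank(CA) = 2.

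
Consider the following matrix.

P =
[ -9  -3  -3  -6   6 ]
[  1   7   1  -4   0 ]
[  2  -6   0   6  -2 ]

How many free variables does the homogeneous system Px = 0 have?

Row reduce to echelon form.
R2 ← R2 + (1/9)·R1: [0, 20/3, 2/3, -14/3, 2/3]
R3 ← R3 + (2/9)·R1: [0, -20/3, -2/3, 14/3, -2/3]
R3 ← R3 + R2: [0, 0, 0, 0, 0]
2 nonzero rows, so rank(P) = 2.
P has 5 columns; by rank–nullity, nullity = 5 − 2 = 3.

3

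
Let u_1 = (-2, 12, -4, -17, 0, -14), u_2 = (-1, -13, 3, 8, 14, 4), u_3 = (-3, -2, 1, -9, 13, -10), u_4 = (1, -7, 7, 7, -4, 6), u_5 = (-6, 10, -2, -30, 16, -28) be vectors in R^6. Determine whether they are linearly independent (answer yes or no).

Form the matrix with these vectors as rows and row reduce.
R2 ← R2 − (1/2)·R1: [0, -19, 5, 33/2, 14, 11]
R3 ← R3 − (3/2)·R1: [0, -20, 7, 33/2, 13, 11]
R4 ← R4 + (1/2)·R1: [0, -1, 5, -3/2, -4, -1]
R5 ← R5 − (3)·R1: [0, -26, 10, 21, 16, 14]
R3 ← R3 − (20/19)·R2: [0, 0, 33/19, -33/38, -33/19, -11/19]
R4 ← R4 − (1/19)·R2: [0, 0, 90/19, -45/19, -90/19, -30/19]
R5 ← R5 − (26/19)·R2: [0, 0, 60/19, -30/19, -60/19, -20/19]
R4 ← R4 − (30/11)·R3: [0, 0, 0, 0, 0, 0]
R5 ← R5 − (20/11)·R3: [0, 0, 0, 0, 0, 0]
3 nonzero rows, so the 5 vectors span a space of dimension 3.
Since 3 < 5, the vectors are linearly dependent.

no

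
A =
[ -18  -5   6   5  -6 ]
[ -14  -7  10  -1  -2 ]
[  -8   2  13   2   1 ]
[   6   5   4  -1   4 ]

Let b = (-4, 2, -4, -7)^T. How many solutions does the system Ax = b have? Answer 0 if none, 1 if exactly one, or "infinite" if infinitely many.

Row reduce the augmented matrix [A | b].
R2 ← R2 − (7/9)·R1: [0, -28/9, 16/3, -44/9, 8/3, 46/9]
R3 ← R3 − (4/9)·R1: [0, 38/9, 31/3, -2/9, 11/3, -20/9]
R4 ← R4 + (1/3)·R1: [0, 10/3, 6, 2/3, 2, -25/3]
R3 ← R3 + (19/14)·R2: [0, 0, 123/7, -48/7, 51/7, 33/7]
R4 ← R4 + (15/14)·R2: [0, 0, 82/7, -32/7, 34/7, -20/7]
R4 ← R4 − (2/3)·R3: [0, 0, 0, 0, 0, -6]
The echelon form has 4 nonzero rows; the last pivot sits in the augmented column, so rank(A) = 3 but rank([A|b]) = 4.
Since the ranks differ, the system is inconsistent.
It has no solutions.

0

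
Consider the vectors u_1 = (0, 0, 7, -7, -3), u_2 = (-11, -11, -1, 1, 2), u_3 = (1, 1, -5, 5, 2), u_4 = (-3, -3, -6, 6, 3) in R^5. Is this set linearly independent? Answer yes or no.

no

Form the matrix with these vectors as rows and row reduce.
Swap R1 ↔ R2
R3 ← R3 + (1/11)·R1: [0, 0, -56/11, 56/11, 24/11]
R4 ← R4 − (3/11)·R1: [0, 0, -63/11, 63/11, 27/11]
R3 ← R3 + (8/11)·R2: [0, 0, 0, 0, 0]
R4 ← R4 + (9/11)·R2: [0, 0, 0, 0, 0]
2 nonzero rows, so the 4 vectors span a space of dimension 2.
Since 2 < 4, the vectors are linearly dependent.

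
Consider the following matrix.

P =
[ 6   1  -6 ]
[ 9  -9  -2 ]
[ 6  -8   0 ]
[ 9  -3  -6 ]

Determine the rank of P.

Row reduce to echelon form.
R2 ← R2 − (3/2)·R1: [0, -21/2, 7]
R3 ← R3 − R1: [0, -9, 6]
R4 ← R4 − (3/2)·R1: [0, -9/2, 3]
R3 ← R3 − (6/7)·R2: [0, 0, 0]
R4 ← R4 − (3/7)·R2: [0, 0, 0]
Echelon form has 2 nonzero rows, so rank(P) = 2.

2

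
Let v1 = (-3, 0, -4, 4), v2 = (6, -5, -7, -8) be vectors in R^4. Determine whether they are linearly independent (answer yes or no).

yes

Form the matrix with these vectors as rows and row reduce.
R2 ← R2 + (2)·R1: [0, -5, -15, 0]
2 nonzero rows, so the 2 vectors span a space of dimension 2.
Since 2 = 2, the vectors are linearly independent.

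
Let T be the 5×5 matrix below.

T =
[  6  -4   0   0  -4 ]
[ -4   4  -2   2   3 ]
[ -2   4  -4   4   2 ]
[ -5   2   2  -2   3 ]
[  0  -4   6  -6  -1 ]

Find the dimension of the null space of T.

Row reduce to echelon form.
R2 ← R2 + (2/3)·R1: [0, 4/3, -2, 2, 1/3]
R3 ← R3 + (1/3)·R1: [0, 8/3, -4, 4, 2/3]
R4 ← R4 + (5/6)·R1: [0, -4/3, 2, -2, -1/3]
R3 ← R3 − (2)·R2: [0, 0, 0, 0, 0]
R4 ← R4 + R2: [0, 0, 0, 0, 0]
R5 ← R5 + (3)·R2: [0, 0, 0, 0, 0]
2 nonzero rows, so rank(T) = 2.
T has 5 columns; by rank–nullity, nullity = 5 − 2 = 3.

3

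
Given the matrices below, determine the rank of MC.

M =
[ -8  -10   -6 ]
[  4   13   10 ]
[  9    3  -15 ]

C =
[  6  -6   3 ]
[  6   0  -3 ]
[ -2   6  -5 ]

2

First compute MC:
[[-96,  12,  36],
 [ 82,  36, -77],
 [102, -144,  93]]
Now row reduce the product.
R2 ← R2 + (41/48)·R1: [0, 185/4, -185/4]
R3 ← R3 + (17/16)·R1: [0, -525/4, 525/4]
R3 ← R3 + (105/37)·R2: [0, 0, 0]
2 nonzero rows, so rank(MC) = 2.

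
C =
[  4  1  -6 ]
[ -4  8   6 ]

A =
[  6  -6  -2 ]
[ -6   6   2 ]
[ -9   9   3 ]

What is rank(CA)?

1

First compute CA:
[[ 72, -72, -24],
 [-126, 126,  42]]
Now row reduce the product.
R2 ← R2 + (7/4)·R1: [0, 0, 0]
1 nonzero row, so rank(CA) = 1.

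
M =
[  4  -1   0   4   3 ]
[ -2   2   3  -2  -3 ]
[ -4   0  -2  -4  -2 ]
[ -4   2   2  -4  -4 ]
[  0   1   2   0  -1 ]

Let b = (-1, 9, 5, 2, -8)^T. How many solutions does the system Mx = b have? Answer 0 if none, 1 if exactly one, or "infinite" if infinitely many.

0

Row reduce the augmented matrix [M | b].
R2 ← R2 + (1/2)·R1: [0, 3/2, 3, 0, -3/2, 17/2]
R3 ← R3 + R1: [0, -1, -2, 0, 1, 4]
R4 ← R4 + R1: [0, 1, 2, 0, -1, 1]
R3 ← R3 + (2/3)·R2: [0, 0, 0, 0, 0, 29/3]
R4 ← R4 − (2/3)·R2: [0, 0, 0, 0, 0, -14/3]
R5 ← R5 − (2/3)·R2: [0, 0, 0, 0, 0, -41/3]
R4 ← R4 + (14/29)·R3: [0, 0, 0, 0, 0, 0]
R5 ← R5 + (41/29)·R3: [0, 0, 0, 0, 0, 0]
The echelon form has 3 nonzero rows; the last pivot sits in the augmented column, so rank(M) = 2 but rank([M|b]) = 3.
Since the ranks differ, the system is inconsistent.
It has no solutions.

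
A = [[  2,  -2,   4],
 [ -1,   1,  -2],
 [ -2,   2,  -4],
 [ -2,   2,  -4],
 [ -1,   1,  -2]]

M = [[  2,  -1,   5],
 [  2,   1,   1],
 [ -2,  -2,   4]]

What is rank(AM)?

First compute AM:
[[ -8, -12,  24],
 [  4,   6, -12],
 [  8,  12, -24],
 [  8,  12, -24],
 [  4,   6, -12]]
Now row reduce the product.
R2 ← R2 + (1/2)·R1: [0, 0, 0]
R3 ← R3 + R1: [0, 0, 0]
R4 ← R4 + R1: [0, 0, 0]
R5 ← R5 + (1/2)·R1: [0, 0, 0]
1 nonzero row, so rank(AM) = 1.

1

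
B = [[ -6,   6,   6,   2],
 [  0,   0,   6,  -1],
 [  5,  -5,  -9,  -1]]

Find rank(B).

Row reduce to echelon form.
R3 ← R3 + (5/6)·R1: [0, 0, -4, 2/3]
R3 ← R3 + (2/3)·R2: [0, 0, 0, 0]
Echelon form has 2 nonzero rows, so rank(B) = 2.

2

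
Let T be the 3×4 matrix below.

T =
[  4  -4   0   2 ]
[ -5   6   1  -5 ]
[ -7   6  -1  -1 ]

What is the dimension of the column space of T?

2

Row reduce to echelon form.
R2 ← R2 + (5/4)·R1: [0, 1, 1, -5/2]
R3 ← R3 + (7/4)·R1: [0, -1, -1, 5/2]
R3 ← R3 + R2: [0, 0, 0, 0]
Echelon form has 2 nonzero rows, so rank(T) = 2.
The column space has dimension equal to the rank: 2.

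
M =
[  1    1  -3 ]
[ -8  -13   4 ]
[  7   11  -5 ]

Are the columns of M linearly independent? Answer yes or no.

no

Row reduce M to echelon form.
R2 ← R2 + (8)·R1: [0, -5, -20]
R3 ← R3 − (7)·R1: [0, 4, 16]
R3 ← R3 + (4/5)·R2: [0, 0, 0]
2 pivots among 3 columns.
Only 2 < 3 pivot columns, so the columns are linearly dependent.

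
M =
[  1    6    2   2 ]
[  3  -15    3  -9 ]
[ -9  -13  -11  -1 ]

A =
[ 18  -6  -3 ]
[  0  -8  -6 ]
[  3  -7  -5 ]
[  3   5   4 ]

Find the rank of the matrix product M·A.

First compute MA:
[[ 30, -58, -41],
 [ 36,  36,  30],
 [-198, 230, 156]]
Now row reduce the product.
R2 ← R2 − (6/5)·R1: [0, 528/5, 396/5]
R3 ← R3 + (33/5)·R1: [0, -764/5, -573/5]
R3 ← R3 + (191/132)·R2: [0, 0, 0]
2 nonzero rows, so rank(MA) = 2.

2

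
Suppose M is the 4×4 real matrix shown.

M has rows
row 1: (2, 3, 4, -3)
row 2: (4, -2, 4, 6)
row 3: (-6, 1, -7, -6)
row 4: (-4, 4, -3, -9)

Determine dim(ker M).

Row reduce to echelon form.
R2 ← R2 − (2)·R1: [0, -8, -4, 12]
R3 ← R3 + (3)·R1: [0, 10, 5, -15]
R4 ← R4 + (2)·R1: [0, 10, 5, -15]
R3 ← R3 + (5/4)·R2: [0, 0, 0, 0]
R4 ← R4 + (5/4)·R2: [0, 0, 0, 0]
2 nonzero rows, so rank(M) = 2.
M has 4 columns; by rank–nullity, nullity = 4 − 2 = 2.

2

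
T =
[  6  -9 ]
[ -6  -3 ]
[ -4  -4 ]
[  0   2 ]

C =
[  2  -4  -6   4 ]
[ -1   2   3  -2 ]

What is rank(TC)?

1

First compute TC:
[[ 21, -42, -63,  42],
 [ -9,  18,  27, -18],
 [ -4,   8,  12,  -8],
 [ -2,   4,   6,  -4]]
Now row reduce the product.
R2 ← R2 + (3/7)·R1: [0, 0, 0, 0]
R3 ← R3 + (4/21)·R1: [0, 0, 0, 0]
R4 ← R4 + (2/21)·R1: [0, 0, 0, 0]
1 nonzero row, so rank(TC) = 1.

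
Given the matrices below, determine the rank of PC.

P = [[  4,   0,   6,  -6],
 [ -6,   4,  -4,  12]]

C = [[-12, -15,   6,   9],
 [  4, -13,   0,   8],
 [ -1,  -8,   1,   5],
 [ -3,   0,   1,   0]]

2

First compute PC:
[[-36, -108,  24,  66],
 [ 56,  70, -28, -42]]
Now row reduce the product.
R2 ← R2 + (14/9)·R1: [0, -98, 28/3, 182/3]
2 nonzero rows, so rank(PC) = 2.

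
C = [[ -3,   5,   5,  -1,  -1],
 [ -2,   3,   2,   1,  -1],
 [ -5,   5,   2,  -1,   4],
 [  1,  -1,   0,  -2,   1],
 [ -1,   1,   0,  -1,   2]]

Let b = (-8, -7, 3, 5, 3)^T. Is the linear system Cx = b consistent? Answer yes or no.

Row reduce the augmented matrix [C | b].
R2 ← R2 − (2/3)·R1: [0, -1/3, -4/3, 5/3, -1/3, -5/3]
R3 ← R3 − (5/3)·R1: [0, -10/3, -19/3, 2/3, 17/3, 49/3]
R4 ← R4 + (1/3)·R1: [0, 2/3, 5/3, -7/3, 2/3, 7/3]
R5 ← R5 − (1/3)·R1: [0, -2/3, -5/3, -2/3, 7/3, 17/3]
R3 ← R3 − (10)·R2: [0, 0, 7, -16, 9, 33]
R4 ← R4 + (2)·R2: [0, 0, -1, 1, 0, -1]
R5 ← R5 − (2)·R2: [0, 0, 1, -4, 3, 9]
R4 ← R4 + (1/7)·R3: [0, 0, 0, -9/7, 9/7, 26/7]
R5 ← R5 − (1/7)·R3: [0, 0, 0, -12/7, 12/7, 30/7]
R5 ← R5 − (4/3)·R4: [0, 0, 0, 0, 0, -2/3]
The echelon form has 5 nonzero rows; the last pivot sits in the augmented column, so rank(C) = 4 but rank([C|b]) = 5.
Since the ranks differ, the system is inconsistent.

no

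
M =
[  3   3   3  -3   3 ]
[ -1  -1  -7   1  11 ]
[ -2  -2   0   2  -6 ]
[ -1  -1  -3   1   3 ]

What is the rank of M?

Row reduce to echelon form.
R2 ← R2 + (1/3)·R1: [0, 0, -6, 0, 12]
R3 ← R3 + (2/3)·R1: [0, 0, 2, 0, -4]
R4 ← R4 + (1/3)·R1: [0, 0, -2, 0, 4]
R3 ← R3 + (1/3)·R2: [0, 0, 0, 0, 0]
R4 ← R4 − (1/3)·R2: [0, 0, 0, 0, 0]
Echelon form has 2 nonzero rows, so rank(M) = 2.

2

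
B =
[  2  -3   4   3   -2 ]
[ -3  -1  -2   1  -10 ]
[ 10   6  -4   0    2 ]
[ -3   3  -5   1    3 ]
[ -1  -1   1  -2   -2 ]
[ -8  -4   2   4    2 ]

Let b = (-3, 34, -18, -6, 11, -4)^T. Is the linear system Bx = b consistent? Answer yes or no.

Row reduce the augmented matrix [B | b].
R2 ← R2 + (3/2)·R1: [0, -11/2, 4, 11/2, -13, 59/2]
R3 ← R3 − (5)·R1: [0, 21, -24, -15, 12, -3]
R4 ← R4 + (3/2)·R1: [0, -3/2, 1, 11/2, 0, -21/2]
R5 ← R5 + (1/2)·R1: [0, -5/2, 3, -1/2, -3, 19/2]
R6 ← R6 + (4)·R1: [0, -16, 18, 16, -6, -16]
R3 ← R3 + (42/11)·R2: [0, 0, -96/11, 6, -414/11, 1206/11]
R4 ← R4 − (3/11)·R2: [0, 0, -1/11, 4, 39/11, -204/11]
R5 ← R5 − (5/11)·R2: [0, 0, 13/11, -3, 32/11, -43/11]
R6 ← R6 − (32/11)·R2: [0, 0, 70/11, 0, 350/11, -1120/11]
R4 ← R4 − (1/96)·R3: [0, 0, 0, 63/16, 63/16, -315/16]
R5 ← R5 + (13/96)·R3: [0, 0, 0, -35/16, -35/16, 175/16]
R6 ← R6 + (35/48)·R3: [0, 0, 0, 35/8, 35/8, -175/8]
R5 ← R5 + (5/9)·R4: [0, 0, 0, 0, 0, 0]
R6 ← R6 − (10/9)·R4: [0, 0, 0, 0, 0, 0]
The echelon form has 4 nonzero rows, and every pivot lies in the first 5 columns, so rank(B) = rank([B|b]) = 4.
The system is consistent.

yes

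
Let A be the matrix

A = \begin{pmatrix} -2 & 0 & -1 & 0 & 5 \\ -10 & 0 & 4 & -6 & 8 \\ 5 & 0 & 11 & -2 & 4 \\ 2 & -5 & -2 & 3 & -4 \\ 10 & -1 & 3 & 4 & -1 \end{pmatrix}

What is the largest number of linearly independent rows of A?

5

Row reduce to echelon form.
R2 ← R2 − (5)·R1: [0, 0, 9, -6, -17]
R3 ← R3 + (5/2)·R1: [0, 0, 17/2, -2, 33/2]
R4 ← R4 + R1: [0, -5, -3, 3, 1]
R5 ← R5 + (5)·R1: [0, -1, -2, 4, 24]
Swap R2 ↔ R4
R5 ← R5 − (1/5)·R2: [0, 0, -7/5, 17/5, 119/5]
R4 ← R4 − (18/17)·R3: [0, 0, 0, -66/17, -586/17]
R5 ← R5 + (14/85)·R3: [0, 0, 0, 261/85, 2254/85]
R5 ← R5 + (87/110)·R4: [0, 0, 0, 0, -41/55]
Echelon form has 5 nonzero rows, so rank(A) = 5.
The rank gives the maximum number of linearly independent rows: 5.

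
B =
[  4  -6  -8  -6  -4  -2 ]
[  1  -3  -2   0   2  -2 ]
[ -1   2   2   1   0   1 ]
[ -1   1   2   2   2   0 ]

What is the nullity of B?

Row reduce to echelon form.
R2 ← R2 − (1/4)·R1: [0, -3/2, 0, 3/2, 3, -3/2]
R3 ← R3 + (1/4)·R1: [0, 1/2, 0, -1/2, -1, 1/2]
R4 ← R4 + (1/4)·R1: [0, -1/2, 0, 1/2, 1, -1/2]
R3 ← R3 + (1/3)·R2: [0, 0, 0, 0, 0, 0]
R4 ← R4 − (1/3)·R2: [0, 0, 0, 0, 0, 0]
2 nonzero rows, so rank(B) = 2.
B has 6 columns; by rank–nullity, nullity = 6 − 2 = 4.

4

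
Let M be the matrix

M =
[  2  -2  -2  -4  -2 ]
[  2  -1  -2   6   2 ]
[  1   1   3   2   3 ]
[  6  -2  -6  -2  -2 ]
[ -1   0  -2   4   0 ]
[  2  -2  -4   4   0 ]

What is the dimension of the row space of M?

4

Row reduce to echelon form.
R2 ← R2 − R1: [0, 1, 0, 10, 4]
R3 ← R3 − (1/2)·R1: [0, 2, 4, 4, 4]
R4 ← R4 − (3)·R1: [0, 4, 0, 10, 4]
R5 ← R5 + (1/2)·R1: [0, -1, -3, 2, -1]
R6 ← R6 − R1: [0, 0, -2, 8, 2]
R3 ← R3 − (2)·R2: [0, 0, 4, -16, -4]
R4 ← R4 − (4)·R2: [0, 0, 0, -30, -12]
R5 ← R5 + R2: [0, 0, -3, 12, 3]
R5 ← R5 + (3/4)·R3: [0, 0, 0, 0, 0]
R6 ← R6 + (1/2)·R3: [0, 0, 0, 0, 0]
Echelon form has 4 nonzero rows, so rank(M) = 4.
The row space has dimension equal to the rank: 4.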